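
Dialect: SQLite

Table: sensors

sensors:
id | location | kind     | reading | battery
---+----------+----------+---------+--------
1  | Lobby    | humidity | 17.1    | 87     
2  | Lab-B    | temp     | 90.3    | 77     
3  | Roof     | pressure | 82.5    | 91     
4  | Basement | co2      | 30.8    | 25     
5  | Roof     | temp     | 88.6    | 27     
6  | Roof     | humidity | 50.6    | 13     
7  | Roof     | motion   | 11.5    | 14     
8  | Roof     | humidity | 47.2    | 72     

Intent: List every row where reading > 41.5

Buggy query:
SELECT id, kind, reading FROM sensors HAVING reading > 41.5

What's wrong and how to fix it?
Bug: This is a non-aggregate query (no GROUP BY, no aggregates), so in SQLite the HAVING clause is invalid here; a row-level condition belongs in WHERE

Fix: Replace HAVING with WHERE since the condition applies to individual rows

Corrected query:
SELECT id, kind, reading FROM sensors WHERE reading > 41.5

Result:
id | kind     | reading
---+----------+--------
2  | temp     | 90.3   
3  | pressure | 82.5   
5  | temp     | 88.6   
6  | humidity | 50.6   
8  | humidity | 47.2   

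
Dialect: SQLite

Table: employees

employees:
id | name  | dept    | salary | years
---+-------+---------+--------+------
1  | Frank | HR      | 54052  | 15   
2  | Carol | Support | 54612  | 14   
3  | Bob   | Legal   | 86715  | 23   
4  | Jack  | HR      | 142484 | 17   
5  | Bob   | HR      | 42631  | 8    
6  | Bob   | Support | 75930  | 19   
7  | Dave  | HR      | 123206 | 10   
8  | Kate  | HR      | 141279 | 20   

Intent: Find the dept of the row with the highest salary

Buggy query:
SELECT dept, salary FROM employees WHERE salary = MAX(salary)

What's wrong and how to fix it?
Bug: WHERE is evaluated per row; an aggregate over the whole table isn't defined there

Fix: Wrap MAX in a scalar subquery so WHERE compares against a single value

Corrected query:
SELECT dept, salary FROM employees WHERE salary = (SELECT MAX(salary) FROM employees)

Result:
dept | salary
-----+-------
HR   | 142484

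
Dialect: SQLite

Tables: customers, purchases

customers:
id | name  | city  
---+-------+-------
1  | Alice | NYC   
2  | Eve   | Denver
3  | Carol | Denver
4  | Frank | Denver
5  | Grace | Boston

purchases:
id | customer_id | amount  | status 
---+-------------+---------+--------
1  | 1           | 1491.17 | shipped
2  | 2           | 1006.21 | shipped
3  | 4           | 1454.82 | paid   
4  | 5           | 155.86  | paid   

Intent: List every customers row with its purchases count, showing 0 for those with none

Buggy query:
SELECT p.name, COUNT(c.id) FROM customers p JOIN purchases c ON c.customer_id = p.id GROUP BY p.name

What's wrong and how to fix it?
Bug: An inner join excludes parents with zero children

Fix: Switch to LEFT JOIN to retain unmatched parent rows

Corrected query:
SELECT p.name, COUNT(c.id) FROM customers p LEFT JOIN purchases c ON c.customer_id = p.id GROUP BY p.name

Result:
name  | COUNT(c.id)
------+------------
Alice | 1          
Carol | 0          
Eve   | 1          
Frank | 1          
Grace | 1          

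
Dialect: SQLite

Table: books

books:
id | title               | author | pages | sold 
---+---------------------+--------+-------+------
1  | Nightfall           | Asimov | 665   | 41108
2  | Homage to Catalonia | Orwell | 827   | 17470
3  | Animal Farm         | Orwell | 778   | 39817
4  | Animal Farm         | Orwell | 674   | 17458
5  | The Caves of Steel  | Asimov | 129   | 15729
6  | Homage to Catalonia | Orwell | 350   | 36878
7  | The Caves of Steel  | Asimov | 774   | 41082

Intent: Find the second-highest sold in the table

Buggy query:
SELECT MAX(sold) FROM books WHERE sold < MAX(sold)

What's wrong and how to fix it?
Bug: MAX(sold) on the right of the comparison is an aggregate-in-WHERE error

Fix: Compute the overall MAX in a subquery, then take MAX of rows below it

Corrected query:
SELECT MAX(sold) FROM books WHERE sold < (SELECT MAX(sold) FROM books)

Result:
MAX(sold)
---------
41082    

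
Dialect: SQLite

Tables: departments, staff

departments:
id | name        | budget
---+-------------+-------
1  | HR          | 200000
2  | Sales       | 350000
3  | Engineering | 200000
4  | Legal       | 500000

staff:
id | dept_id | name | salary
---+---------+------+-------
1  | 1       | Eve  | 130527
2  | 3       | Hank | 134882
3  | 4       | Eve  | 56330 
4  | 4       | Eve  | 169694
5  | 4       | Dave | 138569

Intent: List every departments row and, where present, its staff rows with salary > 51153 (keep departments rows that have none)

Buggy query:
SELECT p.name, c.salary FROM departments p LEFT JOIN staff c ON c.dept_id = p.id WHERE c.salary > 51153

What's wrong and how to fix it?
Bug: A WHERE condition on the right-hand table after LEFT JOIN drops unmatched parents

Fix: Put 'c.salary > 51153' in the JOIN's ON clause instead of WHERE

Corrected query:
SELECT p.name, c.salary FROM departments p LEFT JOIN staff c ON c.dept_id = p.id AND c.salary > 51153

Result:
name        | salary
------------+-------
HR          | 130527
Sales       | NULL  
Engineering | 134882
Legal       | 56330 
Legal       | 138569
Legal       | 169694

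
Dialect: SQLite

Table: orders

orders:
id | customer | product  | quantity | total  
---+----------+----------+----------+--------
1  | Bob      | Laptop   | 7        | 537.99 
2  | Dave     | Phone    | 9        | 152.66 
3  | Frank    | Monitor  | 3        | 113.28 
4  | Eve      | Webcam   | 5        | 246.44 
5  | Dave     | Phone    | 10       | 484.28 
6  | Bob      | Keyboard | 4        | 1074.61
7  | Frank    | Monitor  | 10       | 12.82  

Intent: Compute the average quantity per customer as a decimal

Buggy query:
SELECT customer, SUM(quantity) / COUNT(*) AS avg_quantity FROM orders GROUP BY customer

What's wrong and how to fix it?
Bug: Both operands are integers, so '/' performs integer division and truncates

Fix: Cast one side to REAL so the division keeps the fractional part

Corrected query:
SELECT customer, SUM(quantity) * 1.0 / COUNT(*) AS avg_quantity FROM orders GROUP BY customer

Result:
customer | avg_quantity
---------+-------------
Bob      | 5.5         
Dave     | 9.5         
Eve      | 5           
Frank    | 6.5         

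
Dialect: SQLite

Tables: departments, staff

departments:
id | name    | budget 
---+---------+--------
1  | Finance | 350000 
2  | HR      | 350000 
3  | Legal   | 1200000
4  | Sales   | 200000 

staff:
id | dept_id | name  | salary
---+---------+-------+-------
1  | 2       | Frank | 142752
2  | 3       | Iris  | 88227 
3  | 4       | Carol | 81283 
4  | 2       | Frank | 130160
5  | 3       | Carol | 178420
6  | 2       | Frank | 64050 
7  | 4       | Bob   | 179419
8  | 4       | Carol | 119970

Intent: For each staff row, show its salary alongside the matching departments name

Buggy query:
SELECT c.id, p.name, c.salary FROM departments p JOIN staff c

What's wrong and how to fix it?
Bug: Missing join condition: each staff row is matched to all departments rows instead of just its own

Fix: Add ON c.dept_id = p.id to the JOIN

Corrected query:
SELECT c.id, p.name, c.salary FROM departments p JOIN staff c ON c.dept_id = p.id

Result:
id | name  | salary
---+-------+-------
1  | HR    | 142752
2  | Legal | 88227 
3  | Sales | 81283 
4  | HR    | 130160
5  | Legal | 178420
6  | HR    | 64050 
7  | Sales | 179419
8  | Sales | 119970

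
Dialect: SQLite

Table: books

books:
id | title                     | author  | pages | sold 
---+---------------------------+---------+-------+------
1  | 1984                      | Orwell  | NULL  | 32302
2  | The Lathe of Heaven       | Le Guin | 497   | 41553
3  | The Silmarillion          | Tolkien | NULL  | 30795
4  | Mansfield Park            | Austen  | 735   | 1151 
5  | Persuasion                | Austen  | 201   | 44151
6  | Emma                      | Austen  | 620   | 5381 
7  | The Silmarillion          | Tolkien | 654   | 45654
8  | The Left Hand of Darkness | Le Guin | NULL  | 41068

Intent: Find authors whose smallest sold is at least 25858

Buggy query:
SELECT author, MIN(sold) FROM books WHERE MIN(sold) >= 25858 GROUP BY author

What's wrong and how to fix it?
Bug: Aggregates like MIN are computed per group after WHERE runs

Fix: Use HAVING for the per-group MIN condition

Corrected query:
SELECT author, MIN(sold) FROM books GROUP BY author HAVING MIN(sold) >= 25858

Result:
author  | MIN(sold)
--------+----------
Le Guin | 41068    
Orwell  | 32302    
Tolkien | 30795    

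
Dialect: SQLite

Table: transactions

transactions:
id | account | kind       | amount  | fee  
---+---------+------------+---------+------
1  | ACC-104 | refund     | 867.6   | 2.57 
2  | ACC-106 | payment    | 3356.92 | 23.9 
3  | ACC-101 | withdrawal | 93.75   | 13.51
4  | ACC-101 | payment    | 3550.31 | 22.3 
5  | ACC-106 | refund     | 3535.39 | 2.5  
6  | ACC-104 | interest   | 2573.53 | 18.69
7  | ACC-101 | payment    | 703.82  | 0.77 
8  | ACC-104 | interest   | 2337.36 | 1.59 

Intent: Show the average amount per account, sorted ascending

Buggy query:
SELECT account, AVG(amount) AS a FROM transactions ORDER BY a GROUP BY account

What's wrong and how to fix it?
Bug: ORDER BY appears before GROUP BY; SQL clause order requires GROUP BY first

Fix: Move ORDER BY to the end, after GROUP BY

Corrected query:
SELECT account, AVG(amount) AS a FROM transactions GROUP BY account ORDER BY a

Result:
account | a          
--------+------------
ACC-101 | 1449.293333
ACC-104 | 1926.163333
ACC-106 | 3446.155   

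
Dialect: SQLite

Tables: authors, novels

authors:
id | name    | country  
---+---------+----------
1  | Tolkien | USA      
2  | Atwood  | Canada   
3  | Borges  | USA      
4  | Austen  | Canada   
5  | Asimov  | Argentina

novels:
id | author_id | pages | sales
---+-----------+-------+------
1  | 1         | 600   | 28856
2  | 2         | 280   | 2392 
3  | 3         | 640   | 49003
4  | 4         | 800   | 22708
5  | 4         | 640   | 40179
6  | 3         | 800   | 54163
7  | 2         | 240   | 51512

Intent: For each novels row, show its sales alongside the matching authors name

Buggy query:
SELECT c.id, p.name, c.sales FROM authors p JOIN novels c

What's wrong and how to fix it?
Bug: Missing join condition: each novels row is matched to all authors rows instead of just its own

Fix: Add ON c.author_id = p.id to the JOIN

Corrected query:
SELECT c.id, p.name, c.sales FROM authors p JOIN novels c ON c.author_id = p.id

Result:
id | name    | sales
---+---------+------
1  | Tolkien | 28856
2  | Atwood  | 2392 
3  | Borges  | 49003
4  | Austen  | 22708
5  | Austen  | 40179
6  | Borges  | 54163
7  | Atwood  | 51512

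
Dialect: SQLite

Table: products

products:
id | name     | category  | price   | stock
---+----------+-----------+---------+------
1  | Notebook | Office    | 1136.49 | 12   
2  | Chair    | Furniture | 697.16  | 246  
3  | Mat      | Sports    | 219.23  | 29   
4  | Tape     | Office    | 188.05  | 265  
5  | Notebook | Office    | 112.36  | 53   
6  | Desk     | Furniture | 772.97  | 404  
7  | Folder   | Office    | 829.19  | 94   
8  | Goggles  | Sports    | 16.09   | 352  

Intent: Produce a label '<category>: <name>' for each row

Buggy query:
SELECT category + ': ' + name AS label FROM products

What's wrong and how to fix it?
Bug: SQLite uses || for string concatenation; + coerces text to numbers (yielding 0)

Fix: Use the || operator for string concatenation

Corrected query:
SELECT category || ': ' || name AS label FROM products

Result:
label           
----------------
Office: Notebook
Furniture: Chair
Sports: Mat     
Office: Tape    
Office: Notebook
Furniture: Desk 
Office: Folder  
Sports: Goggles 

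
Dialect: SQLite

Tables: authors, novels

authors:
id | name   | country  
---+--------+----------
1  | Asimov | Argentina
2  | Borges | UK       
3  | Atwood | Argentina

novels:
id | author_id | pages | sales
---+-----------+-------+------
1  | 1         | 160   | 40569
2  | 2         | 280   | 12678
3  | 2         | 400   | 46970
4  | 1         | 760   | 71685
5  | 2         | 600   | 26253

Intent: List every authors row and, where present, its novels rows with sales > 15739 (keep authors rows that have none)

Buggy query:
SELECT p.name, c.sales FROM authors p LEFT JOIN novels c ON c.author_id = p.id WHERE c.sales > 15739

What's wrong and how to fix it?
Bug: A WHERE condition on the right-hand table after LEFT JOIN drops unmatched parents

Fix: Move the right-table condition into the ON clause so unmatched parents are kept

Corrected query:
SELECT p.name, c.sales FROM authors p LEFT JOIN novels c ON c.author_id = p.id AND c.sales > 15739

Result:
name   | sales
-------+------
Asimov | 40569
Asimov | 71685
Borges | 26253
Borges | 46970
Atwood | NULL 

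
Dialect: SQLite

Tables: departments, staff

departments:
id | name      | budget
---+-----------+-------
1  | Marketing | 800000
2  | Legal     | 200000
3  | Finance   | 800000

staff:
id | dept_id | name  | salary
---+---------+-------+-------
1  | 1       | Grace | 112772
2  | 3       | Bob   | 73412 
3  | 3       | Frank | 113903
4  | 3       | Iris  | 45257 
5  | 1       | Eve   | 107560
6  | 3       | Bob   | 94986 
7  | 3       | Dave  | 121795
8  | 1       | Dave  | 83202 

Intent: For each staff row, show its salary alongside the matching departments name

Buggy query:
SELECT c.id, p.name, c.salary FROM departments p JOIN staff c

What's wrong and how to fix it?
Bug: JOIN with no ON clause produces a cartesian product; every staff row pairs with every departments row

Fix: Add ON c.dept_id = p.id to the JOIN

Corrected query:
SELECT c.id, p.name, c.salary FROM departments p JOIN staff c ON c.dept_id = p.id

Result:
id | name      | salary
---+-----------+-------
1  | Marketing | 112772
2  | Finance   | 73412 
3  | Finance   | 113903
4  | Finance   | 45257 
5  | Marketing | 107560
6  | Finance   | 94986 
7  | Finance   | 121795
8  | Marketing | 83202 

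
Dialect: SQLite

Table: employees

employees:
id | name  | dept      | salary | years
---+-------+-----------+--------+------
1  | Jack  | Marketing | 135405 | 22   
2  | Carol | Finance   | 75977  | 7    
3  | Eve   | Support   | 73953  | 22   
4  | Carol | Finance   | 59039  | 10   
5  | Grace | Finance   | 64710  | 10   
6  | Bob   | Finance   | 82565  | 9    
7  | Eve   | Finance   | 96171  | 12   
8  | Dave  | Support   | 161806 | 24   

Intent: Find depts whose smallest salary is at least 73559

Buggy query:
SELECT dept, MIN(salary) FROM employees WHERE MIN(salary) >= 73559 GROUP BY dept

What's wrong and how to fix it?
Bug: Aggregates like MIN are computed per group after WHERE runs

Fix: Replace WHERE with HAVING after the GROUP BY

Corrected query:
SELECT dept, MIN(salary) FROM employees GROUP BY dept HAVING MIN(salary) >= 73559

Result:
dept      | MIN(salary)
----------+------------
Marketing | 135405     
Support   | 73953      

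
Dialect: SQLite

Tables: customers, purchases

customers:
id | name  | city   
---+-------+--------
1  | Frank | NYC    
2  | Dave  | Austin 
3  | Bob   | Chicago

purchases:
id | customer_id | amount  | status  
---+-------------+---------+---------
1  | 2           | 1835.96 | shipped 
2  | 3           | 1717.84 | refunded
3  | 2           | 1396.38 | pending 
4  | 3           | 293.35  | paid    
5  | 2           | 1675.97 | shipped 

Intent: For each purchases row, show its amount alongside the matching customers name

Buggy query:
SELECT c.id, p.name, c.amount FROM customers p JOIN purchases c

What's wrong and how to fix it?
Bug: Missing join condition: each purchases row is matched to all customers rows instead of just its own

Fix: Specify the join condition linking the foreign key to the parent id

Corrected query:
SELECT c.id, p.name, c.amount FROM customers p JOIN purchases c ON c.customer_id = p.id

Result:
id | name | amount 
---+------+--------
1  | Dave | 1835.96
2  | Bob  | 1717.84
3  | Dave | 1396.38
4  | Bob  | 293.35 
5  | Dave | 1675.97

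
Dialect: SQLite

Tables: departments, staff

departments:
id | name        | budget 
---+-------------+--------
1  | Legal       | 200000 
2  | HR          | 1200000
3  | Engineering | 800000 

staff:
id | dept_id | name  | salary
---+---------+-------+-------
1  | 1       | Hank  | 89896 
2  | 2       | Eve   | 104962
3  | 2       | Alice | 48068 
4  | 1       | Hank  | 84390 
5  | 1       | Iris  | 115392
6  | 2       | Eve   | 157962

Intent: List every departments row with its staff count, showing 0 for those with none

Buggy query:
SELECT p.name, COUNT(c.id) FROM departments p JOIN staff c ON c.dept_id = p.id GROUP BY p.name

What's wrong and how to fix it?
Bug: INNER JOIN drops departments rows that have no matching staff rows

Fix: Switch to LEFT JOIN to retain unmatched parent rows

Corrected query:
SELECT p.name, COUNT(c.id) FROM departments p LEFT JOIN staff c ON c.dept_id = p.id GROUP BY p.name

Result:
name        | COUNT(c.id)
------------+------------
Engineering | 0          
HR          | 3          
Legal       | 3          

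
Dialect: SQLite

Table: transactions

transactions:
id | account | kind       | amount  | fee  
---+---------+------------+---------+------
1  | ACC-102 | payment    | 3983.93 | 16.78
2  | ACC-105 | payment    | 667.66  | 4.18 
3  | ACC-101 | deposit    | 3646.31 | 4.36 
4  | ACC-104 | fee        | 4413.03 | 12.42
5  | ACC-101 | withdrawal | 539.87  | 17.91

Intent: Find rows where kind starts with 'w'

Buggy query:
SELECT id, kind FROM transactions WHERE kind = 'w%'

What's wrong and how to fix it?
Bug: '=' compares the literal string including the % character; pattern matching needs LIKE

Fix: Use LIKE for wildcard pattern matching

Corrected query:
SELECT id, kind FROM transactions WHERE kind LIKE 'w%'

Result:
id | kind      
---+-----------
5  | withdrawal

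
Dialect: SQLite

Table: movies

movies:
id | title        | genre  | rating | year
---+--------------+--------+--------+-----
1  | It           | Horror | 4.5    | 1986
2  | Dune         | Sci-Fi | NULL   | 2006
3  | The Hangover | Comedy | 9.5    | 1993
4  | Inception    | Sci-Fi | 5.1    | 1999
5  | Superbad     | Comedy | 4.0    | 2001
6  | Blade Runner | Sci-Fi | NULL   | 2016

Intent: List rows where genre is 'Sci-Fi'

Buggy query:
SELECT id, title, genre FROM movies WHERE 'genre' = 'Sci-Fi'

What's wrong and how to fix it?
Bug: Single quotes denote string literals in SQL; the column name is being compared as a constant string

Fix: Remove the quotes around the column name (or use double quotes for an identifier)

Corrected query:
SELECT id, title, genre FROM movies WHERE genre = 'Sci-Fi'

Result:
id | title        | genre 
---+--------------+-------
2  | Dune         | Sci-Fi
4  | Inception    | Sci-Fi
6  | Blade Runner | Sci-Fi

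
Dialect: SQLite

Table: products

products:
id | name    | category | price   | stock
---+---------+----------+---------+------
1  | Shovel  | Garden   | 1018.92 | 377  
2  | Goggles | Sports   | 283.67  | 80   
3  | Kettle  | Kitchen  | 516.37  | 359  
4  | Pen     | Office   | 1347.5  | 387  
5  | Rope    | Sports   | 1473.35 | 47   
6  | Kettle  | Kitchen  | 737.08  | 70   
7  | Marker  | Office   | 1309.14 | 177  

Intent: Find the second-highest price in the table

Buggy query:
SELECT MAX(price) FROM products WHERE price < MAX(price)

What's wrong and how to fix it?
Bug: MAX(price) on the right of the comparison is an aggregate-in-WHERE error

Fix: Put the inner MAX in a scalar subquery

Corrected query:
SELECT MAX(price) FROM products WHERE price < (SELECT MAX(price) FROM products)

Result:
MAX(price)
----------
1347.5    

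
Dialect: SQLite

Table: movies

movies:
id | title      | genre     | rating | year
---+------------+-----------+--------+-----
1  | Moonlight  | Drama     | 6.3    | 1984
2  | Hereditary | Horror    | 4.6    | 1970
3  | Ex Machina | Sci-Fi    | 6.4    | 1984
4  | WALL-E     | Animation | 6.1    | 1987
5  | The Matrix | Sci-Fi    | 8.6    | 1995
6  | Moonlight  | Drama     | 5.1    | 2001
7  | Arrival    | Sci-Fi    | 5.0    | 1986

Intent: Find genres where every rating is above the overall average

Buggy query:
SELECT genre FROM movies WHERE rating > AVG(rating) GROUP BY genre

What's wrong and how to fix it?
Bug: AVG() is an aggregate; it can't sit directly in WHERE

Fix: Compute the overall average in a scalar subquery and compare each group's MIN against it in HAVING

Corrected query:
SELECT genre FROM movies GROUP BY genre HAVING MIN(rating) > (SELECT AVG(rating) FROM movies)

Result:
genre    
---------
Animation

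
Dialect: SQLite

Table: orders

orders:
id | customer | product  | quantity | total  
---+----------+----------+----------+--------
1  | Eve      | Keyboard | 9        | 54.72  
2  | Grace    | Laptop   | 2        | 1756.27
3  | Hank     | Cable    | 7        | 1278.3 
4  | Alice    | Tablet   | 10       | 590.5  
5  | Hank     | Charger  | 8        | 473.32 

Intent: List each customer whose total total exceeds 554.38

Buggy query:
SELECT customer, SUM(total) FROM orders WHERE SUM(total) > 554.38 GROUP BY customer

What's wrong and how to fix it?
Bug: WHERE runs before GROUP BY, so aggregates aren't available there

Fix: Move the aggregate condition to a HAVING clause

Corrected query:
SELECT customer, SUM(total) FROM orders GROUP BY customer HAVING SUM(total) > 554.38

Result:
customer | SUM(total)
---------+-----------
Alice    | 590.5     
Grace    | 1756.27   
Hank     | 1751.62   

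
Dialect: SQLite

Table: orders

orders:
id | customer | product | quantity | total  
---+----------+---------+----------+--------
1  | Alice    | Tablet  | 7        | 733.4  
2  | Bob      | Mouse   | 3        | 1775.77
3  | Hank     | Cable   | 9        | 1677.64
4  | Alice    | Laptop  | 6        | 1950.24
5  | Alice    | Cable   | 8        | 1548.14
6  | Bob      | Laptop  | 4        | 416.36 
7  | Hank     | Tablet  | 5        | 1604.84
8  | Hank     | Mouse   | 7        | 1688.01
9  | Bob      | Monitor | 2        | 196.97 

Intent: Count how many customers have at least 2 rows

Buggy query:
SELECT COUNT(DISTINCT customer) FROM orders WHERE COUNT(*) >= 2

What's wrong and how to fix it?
Bug: COUNT(*) cannot appear in WHERE; the per-group count doesn't exist yet

Fix: Group first with HAVING COUNT(*) >= 2, then COUNT the resulting groups

Corrected query:
SELECT COUNT(*) FROM (SELECT customer FROM orders GROUP BY customer HAVING COUNT(*) >= 2)

Result:
COUNT(*)
--------
3       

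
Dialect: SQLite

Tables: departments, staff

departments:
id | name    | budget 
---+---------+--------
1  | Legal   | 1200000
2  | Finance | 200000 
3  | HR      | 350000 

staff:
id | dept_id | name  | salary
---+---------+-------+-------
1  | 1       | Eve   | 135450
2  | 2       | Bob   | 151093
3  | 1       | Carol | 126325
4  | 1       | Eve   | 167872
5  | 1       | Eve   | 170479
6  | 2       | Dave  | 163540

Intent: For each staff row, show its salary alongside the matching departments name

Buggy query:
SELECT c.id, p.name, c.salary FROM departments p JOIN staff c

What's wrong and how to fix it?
Bug: JOIN with no ON clause produces a cartesian product; every staff row pairs with every departments row

Fix: Add ON c.dept_id = p.id to the JOIN

Corrected query:
SELECT c.id, p.name, c.salary FROM departments p JOIN staff c ON c.dept_id = p.id

Result:
id | name    | salary
---+---------+-------
1  | Legal   | 135450
2  | Finance | 151093
3  | Legal   | 126325
4  | Legal   | 167872
5  | Legal   | 170479
6  | Finance | 163540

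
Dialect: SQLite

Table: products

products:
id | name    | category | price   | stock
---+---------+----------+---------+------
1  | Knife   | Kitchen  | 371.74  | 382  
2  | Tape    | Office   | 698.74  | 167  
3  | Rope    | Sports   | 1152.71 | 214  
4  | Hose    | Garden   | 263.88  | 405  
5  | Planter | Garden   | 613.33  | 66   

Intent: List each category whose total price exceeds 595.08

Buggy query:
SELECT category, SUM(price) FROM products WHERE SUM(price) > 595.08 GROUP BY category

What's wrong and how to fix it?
Bug: SUM(price) is an aggregate, but WHERE filters rows before aggregation

Fix: Use HAVING (which filters groups after aggregation) instead of WHERE

Corrected query:
SELECT category, SUM(price) FROM products GROUP BY category HAVING SUM(price) > 595.08

Result:
category | SUM(price)
---------+-----------
Garden   | 877.21    
Office   | 698.74    
Sports   | 1152.71   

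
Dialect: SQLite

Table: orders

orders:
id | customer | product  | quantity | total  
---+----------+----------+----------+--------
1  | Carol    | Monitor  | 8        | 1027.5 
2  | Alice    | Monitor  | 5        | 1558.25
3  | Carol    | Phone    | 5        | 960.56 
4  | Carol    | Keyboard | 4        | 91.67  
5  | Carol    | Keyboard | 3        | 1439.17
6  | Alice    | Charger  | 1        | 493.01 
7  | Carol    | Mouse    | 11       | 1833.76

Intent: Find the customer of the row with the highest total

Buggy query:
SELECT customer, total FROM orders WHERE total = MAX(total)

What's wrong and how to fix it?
Bug: MAX(total) is an aggregate and cannot be used directly in WHERE

Fix: Wrap MAX in a scalar subquery so WHERE compares against a single value

Corrected query:
SELECT customer, total FROM orders WHERE total = (SELECT MAX(total) FROM orders)

Result:
customer | total  
---------+--------
Carol    | 1833.76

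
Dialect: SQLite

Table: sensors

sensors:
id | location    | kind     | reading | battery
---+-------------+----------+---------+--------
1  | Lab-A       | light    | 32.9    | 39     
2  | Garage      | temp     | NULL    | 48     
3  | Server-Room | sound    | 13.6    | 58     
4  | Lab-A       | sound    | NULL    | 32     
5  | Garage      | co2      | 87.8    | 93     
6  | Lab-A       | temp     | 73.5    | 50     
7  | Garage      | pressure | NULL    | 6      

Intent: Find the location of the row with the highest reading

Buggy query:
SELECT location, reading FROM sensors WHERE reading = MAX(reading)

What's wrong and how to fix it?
Bug: WHERE is evaluated per row; an aggregate over the whole table isn't defined there

Fix: Wrap MAX in a scalar subquery so WHERE compares against a single value

Corrected query:
SELECT location, reading FROM sensors WHERE reading = (SELECT MAX(reading) FROM sensors)

Result:
location | reading
---------+--------
Garage   | 87.8   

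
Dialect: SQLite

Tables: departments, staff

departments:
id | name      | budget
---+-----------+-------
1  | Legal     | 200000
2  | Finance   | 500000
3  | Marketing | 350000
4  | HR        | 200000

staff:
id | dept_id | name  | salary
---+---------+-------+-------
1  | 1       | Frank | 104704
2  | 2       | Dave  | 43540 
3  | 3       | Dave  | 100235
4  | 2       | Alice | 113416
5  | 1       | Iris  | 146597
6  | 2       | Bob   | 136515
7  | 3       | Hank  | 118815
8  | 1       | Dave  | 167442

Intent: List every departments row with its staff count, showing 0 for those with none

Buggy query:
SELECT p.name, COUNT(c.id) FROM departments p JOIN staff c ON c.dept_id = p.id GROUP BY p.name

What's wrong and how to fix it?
Bug: An inner join excludes parents with zero children

Fix: Switch to LEFT JOIN to retain unmatched parent rows

Corrected query:
SELECT p.name, COUNT(c.id) FROM departments p LEFT JOIN staff c ON c.dept_id = p.id GROUP BY p.name

Result:
name      | COUNT(c.id)
----------+------------
Finance   | 3          
HR        | 0          
Legal     | 3          
Marketing | 2          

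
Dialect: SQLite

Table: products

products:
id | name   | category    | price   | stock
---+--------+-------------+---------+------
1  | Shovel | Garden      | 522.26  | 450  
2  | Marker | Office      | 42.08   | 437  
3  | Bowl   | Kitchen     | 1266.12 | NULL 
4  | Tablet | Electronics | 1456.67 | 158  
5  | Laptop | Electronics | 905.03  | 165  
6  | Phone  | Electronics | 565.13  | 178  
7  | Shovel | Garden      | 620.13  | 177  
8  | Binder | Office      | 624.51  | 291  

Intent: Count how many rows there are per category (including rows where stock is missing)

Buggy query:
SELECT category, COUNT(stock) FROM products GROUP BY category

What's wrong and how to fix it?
Bug: COUNT(column) counts non-NULL values only; rows with NULL stock aren't counted

Fix: Use COUNT(*) to count all rows regardless of NULL

Corrected query:
SELECT category, COUNT(*) FROM products GROUP BY category

Result:
category    | COUNT(*)
------------+---------
Electronics | 3       
Garden      | 2       
Kitchen     | 1       
Office      | 2       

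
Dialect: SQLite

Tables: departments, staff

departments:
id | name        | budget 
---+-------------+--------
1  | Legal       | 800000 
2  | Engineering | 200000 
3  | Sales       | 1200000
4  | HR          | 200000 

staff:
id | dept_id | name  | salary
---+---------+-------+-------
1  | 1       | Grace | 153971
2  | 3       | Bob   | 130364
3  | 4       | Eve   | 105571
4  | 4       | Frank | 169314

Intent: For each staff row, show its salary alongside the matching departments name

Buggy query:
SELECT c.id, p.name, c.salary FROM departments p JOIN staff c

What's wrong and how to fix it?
Bug: Missing join condition: each staff row is matched to all departments rows instead of just its own

Fix: Specify the join condition linking the foreign key to the parent id

Corrected query:
SELECT c.id, p.name, c.salary FROM departments p JOIN staff c ON c.dept_id = p.id

Result:
id | name  | salary
---+-------+-------
1  | Legal | 153971
2  | Sales | 130364
3  | HR    | 105571
4  | HR    | 169314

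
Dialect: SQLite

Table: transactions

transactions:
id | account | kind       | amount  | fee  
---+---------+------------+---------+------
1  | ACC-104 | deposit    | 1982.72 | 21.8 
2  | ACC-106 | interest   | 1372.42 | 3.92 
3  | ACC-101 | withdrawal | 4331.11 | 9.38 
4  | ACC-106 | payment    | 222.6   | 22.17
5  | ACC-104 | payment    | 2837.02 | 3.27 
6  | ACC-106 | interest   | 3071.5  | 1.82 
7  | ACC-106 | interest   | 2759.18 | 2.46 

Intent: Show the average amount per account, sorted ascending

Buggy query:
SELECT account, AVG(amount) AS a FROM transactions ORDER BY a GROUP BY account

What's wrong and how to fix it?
Bug: ORDER BY appears before GROUP BY; SQL clause order requires GROUP BY first

Fix: Reorder: SELECT … FROM … GROUP BY … ORDER BY …

Corrected query:
SELECT account, AVG(amount) AS a FROM transactions GROUP BY account ORDER BY a

Result:
account | a       
--------+---------
ACC-106 | 1856.425
ACC-104 | 2409.87 
ACC-101 | 4331.11 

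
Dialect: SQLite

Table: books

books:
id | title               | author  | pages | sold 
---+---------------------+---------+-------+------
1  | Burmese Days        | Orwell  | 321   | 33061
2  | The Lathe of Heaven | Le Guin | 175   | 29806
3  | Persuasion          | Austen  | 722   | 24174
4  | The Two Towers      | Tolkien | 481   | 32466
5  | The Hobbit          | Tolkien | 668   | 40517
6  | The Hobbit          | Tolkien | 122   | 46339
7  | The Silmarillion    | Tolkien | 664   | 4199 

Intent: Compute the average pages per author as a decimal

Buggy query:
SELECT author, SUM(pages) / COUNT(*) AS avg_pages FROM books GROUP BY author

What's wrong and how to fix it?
Bug: Both operands are integers, so '/' performs integer division and truncates

Fix: Cast one side to REAL so the division keeps the fractional part

Corrected query:
SELECT author, SUM(pages) * 1.0 / COUNT(*) AS avg_pages FROM books GROUP BY author

Result:
author  | avg_pages
--------+----------
Austen  | 722      
Le Guin | 175      
Orwell  | 321      
Tolkien | 483.75   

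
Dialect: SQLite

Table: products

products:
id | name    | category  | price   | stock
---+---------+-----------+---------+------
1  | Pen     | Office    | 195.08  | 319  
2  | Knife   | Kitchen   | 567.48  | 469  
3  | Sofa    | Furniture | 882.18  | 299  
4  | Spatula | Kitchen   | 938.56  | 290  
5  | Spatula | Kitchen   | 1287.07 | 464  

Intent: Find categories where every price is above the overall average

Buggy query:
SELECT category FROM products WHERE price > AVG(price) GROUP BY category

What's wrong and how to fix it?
Bug: WHERE evaluates per row before aggregation, so AVG() is unavailable

Fix: Compute the overall average in a scalar subquery and compare each group's MIN against it in HAVING

Corrected query:
SELECT category FROM products GROUP BY category HAVING MIN(price) > (SELECT AVG(price) FROM products)

Result:
category 
---------
Furniture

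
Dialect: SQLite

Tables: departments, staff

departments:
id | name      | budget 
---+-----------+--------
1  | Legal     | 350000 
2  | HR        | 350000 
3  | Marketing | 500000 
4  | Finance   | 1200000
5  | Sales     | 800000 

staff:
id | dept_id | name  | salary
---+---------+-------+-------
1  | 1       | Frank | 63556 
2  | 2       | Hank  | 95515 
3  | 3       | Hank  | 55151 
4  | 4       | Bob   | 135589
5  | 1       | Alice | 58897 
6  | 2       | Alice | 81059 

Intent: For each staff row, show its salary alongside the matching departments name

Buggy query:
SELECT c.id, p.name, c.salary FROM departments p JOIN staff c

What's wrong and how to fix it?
Bug: Missing join condition: each staff row is matched to all departments rows instead of just its own

Fix: Add ON c.dept_id = p.id to the JOIN

Corrected query:
SELECT c.id, p.name, c.salary FROM departments p JOIN staff c ON c.dept_id = p.id

Result:
id | name      | salary
---+-----------+-------
1  | Legal     | 63556 
2  | HR        | 95515 
3  | Marketing | 55151 
4  | Finance   | 135589
5  | Legal     | 58897 
6  | HR        | 81059 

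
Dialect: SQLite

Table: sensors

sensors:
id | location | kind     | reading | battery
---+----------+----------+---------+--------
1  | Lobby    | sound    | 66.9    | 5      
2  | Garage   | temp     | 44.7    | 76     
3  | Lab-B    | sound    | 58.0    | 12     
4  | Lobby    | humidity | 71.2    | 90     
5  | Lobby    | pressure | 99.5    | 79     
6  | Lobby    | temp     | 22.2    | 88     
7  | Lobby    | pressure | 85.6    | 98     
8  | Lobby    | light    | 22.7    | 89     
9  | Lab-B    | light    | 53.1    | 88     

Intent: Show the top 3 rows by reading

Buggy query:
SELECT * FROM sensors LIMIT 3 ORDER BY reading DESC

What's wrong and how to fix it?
Bug: ORDER BY cannot follow LIMIT; LIMIT is the final clause

Fix: Sort with ORDER BY, then apply LIMIT

Corrected query:
SELECT * FROM sensors ORDER BY reading DESC LIMIT 3

Result:
id | location | kind     | reading | battery
---+----------+----------+---------+--------
5  | Lobby    | pressure | 99.5    | 79     
7  | Lobby    | pressure | 85.6    | 98     
4  | Lobby    | humidity | 71.2    | 90     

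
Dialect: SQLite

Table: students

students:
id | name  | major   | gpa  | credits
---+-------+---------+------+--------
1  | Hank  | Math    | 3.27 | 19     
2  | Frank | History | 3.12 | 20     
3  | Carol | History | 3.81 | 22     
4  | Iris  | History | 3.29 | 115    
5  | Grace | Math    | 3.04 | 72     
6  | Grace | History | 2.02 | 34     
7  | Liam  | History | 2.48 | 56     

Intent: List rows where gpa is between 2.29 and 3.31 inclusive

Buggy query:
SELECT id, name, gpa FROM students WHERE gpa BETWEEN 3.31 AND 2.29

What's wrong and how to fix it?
Bug: BETWEEN expects the lower bound first; with 3.31 AND 2.29 the range is empty

Fix: Write BETWEEN 2.29 AND 3.31

Corrected query:
SELECT id, name, gpa FROM students WHERE gpa BETWEEN 2.29 AND 3.31

Result:
id | name  | gpa 
---+-------+-----
1  | Hank  | 3.27
2  | Frank | 3.12
4  | Iris  | 3.29
5  | Grace | 3.04
7  | Liam  | 2.48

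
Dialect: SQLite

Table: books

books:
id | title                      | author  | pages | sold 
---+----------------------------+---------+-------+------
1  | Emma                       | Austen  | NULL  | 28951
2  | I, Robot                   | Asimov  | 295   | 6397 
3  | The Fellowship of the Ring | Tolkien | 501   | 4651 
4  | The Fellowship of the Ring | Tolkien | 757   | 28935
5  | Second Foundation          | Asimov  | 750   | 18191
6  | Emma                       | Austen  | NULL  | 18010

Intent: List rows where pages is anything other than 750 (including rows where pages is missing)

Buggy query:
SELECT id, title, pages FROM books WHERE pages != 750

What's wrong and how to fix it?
Bug: Inequality against NULL is unknown, not true; rows with NULL are dropped

Fix: Handle NULL separately with IS NULL alongside the inequality

Corrected query:
SELECT id, title, pages FROM books WHERE pages != 750 OR pages IS NULL

Result:
id | title                      | pages
---+----------------------------+------
1  | Emma                       | NULL 
2  | I, Robot                   | 295  
3  | The Fellowship of the Ring | 501  
4  | The Fellowship of the Ring | 757  
6  | Emma                       | NULL 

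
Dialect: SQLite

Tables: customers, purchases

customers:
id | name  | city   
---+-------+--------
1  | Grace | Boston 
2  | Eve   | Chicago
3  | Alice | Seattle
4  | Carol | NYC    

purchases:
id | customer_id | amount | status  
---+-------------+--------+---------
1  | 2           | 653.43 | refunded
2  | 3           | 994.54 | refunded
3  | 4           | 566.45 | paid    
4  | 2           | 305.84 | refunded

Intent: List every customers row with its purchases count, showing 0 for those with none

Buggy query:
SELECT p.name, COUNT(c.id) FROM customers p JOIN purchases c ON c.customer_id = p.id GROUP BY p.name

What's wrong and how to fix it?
Bug: INNER JOIN drops customers rows that have no matching purchases rows

Fix: Use LEFT JOIN so parents without children still appear (COUNT(c.id) gives 0)

Corrected query:
SELECT p.name, COUNT(c.id) FROM customers p LEFT JOIN purchases c ON c.customer_id = p.id GROUP BY p.name

Result:
name  | COUNT(c.id)
------+------------
Alice | 1          
Carol | 1          
Eve   | 2          
Grace | 0          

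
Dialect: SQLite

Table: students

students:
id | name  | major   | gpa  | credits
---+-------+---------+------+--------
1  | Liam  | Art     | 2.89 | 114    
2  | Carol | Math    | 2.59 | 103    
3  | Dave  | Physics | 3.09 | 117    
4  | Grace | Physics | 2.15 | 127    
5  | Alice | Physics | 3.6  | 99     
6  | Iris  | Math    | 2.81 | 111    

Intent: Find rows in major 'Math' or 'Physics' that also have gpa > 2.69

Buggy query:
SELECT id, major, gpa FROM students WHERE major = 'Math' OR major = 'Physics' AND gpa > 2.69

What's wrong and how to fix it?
Bug: AND binds tighter than OR, so this parses as major = 'Math' OR (major = 'Physics' AND gpa > 2.69)

Fix: Add parentheses around the OR so the AND applies to both alternatives

Corrected query:
SELECT id, major, gpa FROM students WHERE (major = 'Math' OR major = 'Physics') AND gpa > 2.69

Result:
id | major   | gpa 
---+---------+-----
3  | Physics | 3.09
5  | Physics | 3.6 
6  | Math    | 2.81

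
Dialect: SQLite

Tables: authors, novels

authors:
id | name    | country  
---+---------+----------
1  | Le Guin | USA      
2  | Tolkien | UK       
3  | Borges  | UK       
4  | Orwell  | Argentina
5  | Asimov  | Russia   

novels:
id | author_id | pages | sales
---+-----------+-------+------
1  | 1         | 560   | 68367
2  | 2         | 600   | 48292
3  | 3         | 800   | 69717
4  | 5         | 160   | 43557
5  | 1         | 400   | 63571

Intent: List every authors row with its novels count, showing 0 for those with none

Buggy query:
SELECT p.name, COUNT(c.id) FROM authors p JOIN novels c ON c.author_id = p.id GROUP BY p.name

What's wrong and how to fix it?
Bug: INNER JOIN drops authors rows that have no matching novels rows

Fix: Use LEFT JOIN so parents without children still appear (COUNT(c.id) gives 0)

Corrected query:
SELECT p.name, COUNT(c.id) FROM authors p LEFT JOIN novels c ON c.author_id = p.id GROUP BY p.name

Result:
name    | COUNT(c.id)
--------+------------
Asimov  | 1          
Borges  | 1          
Le Guin | 2          
Orwell  | 0          
Tolkien | 1          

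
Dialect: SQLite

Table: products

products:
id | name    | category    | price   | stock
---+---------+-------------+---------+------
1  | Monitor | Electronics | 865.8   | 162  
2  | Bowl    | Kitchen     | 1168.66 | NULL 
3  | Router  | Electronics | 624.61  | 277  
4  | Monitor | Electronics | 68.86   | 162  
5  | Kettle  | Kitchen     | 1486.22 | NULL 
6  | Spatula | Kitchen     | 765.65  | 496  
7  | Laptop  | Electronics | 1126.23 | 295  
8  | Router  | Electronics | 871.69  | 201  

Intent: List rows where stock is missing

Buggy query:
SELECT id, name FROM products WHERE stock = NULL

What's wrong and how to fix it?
Bug: Comparing to NULL with '=' never matches; NULL = NULL is unknown, not true

Fix: Replace '= NULL' with 'IS NULL'

Corrected query:
SELECT id, name FROM products WHERE stock IS NULL

Result:
id | name  
---+-------
2  | Bowl  
5  | Kettle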